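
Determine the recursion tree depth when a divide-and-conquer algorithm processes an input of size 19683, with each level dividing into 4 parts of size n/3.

For divide and conquer with division factor 3:

Problem sizes at each level:
Level 0: 19683
Level 1: 6561
Level 2: 2187
Level 3: 729
Level 4: 243
Level 5: 81
Level 6: 27
Level 7: 9
Level 8: 3
Level 9: 1

The root is level 0 and the size-1 base case is level 9 (the tree spans levels 0 through 9, i.e. 10 levels counting the root), so the depth is the number of divisions: log_3(19683) = 9

The recursion tree depth is log_3(19683) = 9. At each level, the problem size is divided by 3, so it takes 9 divisions to reduce to a base case of size 1. The algorithm makes 4 recursive calls at each level.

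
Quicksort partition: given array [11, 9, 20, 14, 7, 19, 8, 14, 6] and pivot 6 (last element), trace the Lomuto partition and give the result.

Lomuto partition with pivot = 6:

Initial array: [11, 9, 20, 14, 7, 19, 8, 14, 6]

arr[0]=11 > 6: no swap
arr[1]=9 > 6: no swap
arr[2]=20 > 6: no swap
arr[3]=14 > 6: no swap
arr[4]=7 > 6: no swap
arr[5]=19 > 6: no swap
arr[6]=8 > 6: no swap
arr[7]=14 > 6: no swap

Place pivot at position 0: [6, 9, 20, 14, 7, 19, 8, 14, 11]
Pivot position: 0

After partitioning with pivot 6, the array becomes [6, 9, 20, 14, 7, 19, 8, 14, 11]. The pivot is placed at index 0. All elements to the left of the pivot are <= 6, and all elements to the right are > 6.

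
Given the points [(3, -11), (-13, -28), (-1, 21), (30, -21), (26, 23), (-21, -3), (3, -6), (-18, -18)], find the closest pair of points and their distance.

Computing all pairwise distances among 8 points:

d((3, -11), (-13, -28)) = 23.3452
d((3, -11), (-1, 21)) = 32.249
d((3, -11), (30, -21)) = 28.7924
d((3, -11), (26, 23)) = 41.0488
d((3, -11), (-21, -3)) = 25.2982
d((3, -11), (3, -6)) = 5.0 <-- minimum
d((3, -11), (-18, -18)) = 22.1359
d((-13, -28), (-1, 21)) = 50.448
d((-13, -28), (30, -21)) = 43.566
d((-13, -28), (26, 23)) = 64.2028
d((-13, -28), (-21, -3)) = 26.2488
d((-13, -28), (3, -6)) = 27.2029
d((-13, -28), (-18, -18)) = 11.1803
d((-1, 21), (30, -21)) = 52.2015
d((-1, 21), (26, 23)) = 27.074
d((-1, 21), (-21, -3)) = 31.241
d((-1, 21), (3, -6)) = 27.2947
d((-1, 21), (-18, -18)) = 42.5441
d((30, -21), (26, 23)) = 44.1814
d((30, -21), (-21, -3)) = 54.0833
d((30, -21), (3, -6)) = 30.8869
d((30, -21), (-18, -18)) = 48.0937
d((26, 23), (-21, -3)) = 53.7122
d((26, 23), (3, -6)) = 37.0135
d((26, 23), (-18, -18)) = 60.1415
d((-21, -3), (3, -6)) = 24.1868
d((-21, -3), (-18, -18)) = 15.2971
d((3, -6), (-18, -18)) = 24.1868

Closest pair: (3, -11) and (3, -6) with distance 5.0

The closest pair is (3, -11) and (3, -6) with Euclidean distance 5.0. For 8 points, brute-force pairwise comparison is shown above. For large n, the divide-and-conquer algorithm (sort by x, recurse on halves, check the dividing strip) achieves O(n log n).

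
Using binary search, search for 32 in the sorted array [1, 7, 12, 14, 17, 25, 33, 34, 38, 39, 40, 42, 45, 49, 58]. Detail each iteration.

Binary search for 32 in [1, 7, 12, 14, 17, 25, 33, 34, 38, 39, 40, 42, 45, 49, 58]:

lo=0, hi=14, mid=7, arr[mid]=34 -> 34 > 32, search left half
lo=0, hi=6, mid=3, arr[mid]=14 -> 14 < 32, search right half
lo=4, hi=6, mid=5, arr[mid]=25 -> 25 < 32, search right half
lo=6, hi=6, mid=6, arr[mid]=33 -> 33 > 32, search left half
lo=6 > hi=5, target 32 not found

Binary search determines that 32 is not in the array after 4 comparisons. The search space was exhausted without finding the target.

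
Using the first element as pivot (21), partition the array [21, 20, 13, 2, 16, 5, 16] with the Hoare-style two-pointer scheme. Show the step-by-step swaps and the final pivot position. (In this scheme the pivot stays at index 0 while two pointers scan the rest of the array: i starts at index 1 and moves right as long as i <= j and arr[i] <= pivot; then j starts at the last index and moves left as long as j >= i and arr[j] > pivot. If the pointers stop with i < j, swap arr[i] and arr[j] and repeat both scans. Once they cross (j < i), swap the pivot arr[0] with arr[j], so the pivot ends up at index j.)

Hoare-style two-pointer partition with pivot = 21:

Initial array: [21, 20, 13, 2, 16, 5, 16]

Pointers start at i = 1, j = 6.
i ends at 7, j ends at 6: the pointers have crossed (j < i), so scanning stops.

Swap pivot arr[0] with arr[6] to place pivot at position 6: [16, 20, 13, 2, 16, 5, 21]
Pivot position: 6

After partitioning with pivot 21, the array becomes [16, 20, 13, 2, 16, 5, 21]. The pivot is placed at index 6. All elements to the left of the pivot are <= 21, and all elements to the right are > 21.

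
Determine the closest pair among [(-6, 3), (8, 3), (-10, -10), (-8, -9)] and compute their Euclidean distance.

Computing all pairwise distances among 4 points:

d((-6, 3), (8, 3)) = 14.0
d((-6, 3), (-10, -10)) = 13.6015
d((-6, 3), (-8, -9)) = 12.1655
d((8, 3), (-10, -10)) = 22.2036
d((8, 3), (-8, -9)) = 20.0
d((-10, -10), (-8, -9)) = 2.2361 <-- minimum

Closest pair: (-10, -10) and (-8, -9) with distance 2.2361

The closest pair is (-10, -10) and (-8, -9) with Euclidean distance 2.2361. For 4 points, brute-force pairwise comparison is shown above. For large n, the divide-and-conquer algorithm (sort by x, recurse on halves, check the dividing strip) achieves O(n log n).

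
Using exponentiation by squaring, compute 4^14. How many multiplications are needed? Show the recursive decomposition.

Computing 4^14 by squaring (build up from 4^1; each line after the first costs one multiplication):

4^1 = 4
4^2 = (4^1)^2 = 4^2 = 16
4^3 = 4 * 4^2 = 4 * 16 = 64
4^6 = (4^3)^2 = 64^2 = 4096
4^7 = 4 * 4^6 = 4 * 4096 = 16384
4^14 = (4^7)^2 = 16384^2 = 268435456

Result: 268435456
Multiplications needed: 5 (5 lines after 4^1)

4^14 = 268435456. Using exponentiation by squaring, this requires 5 multiplications. The key idea: if the exponent is even, square the half-power; if odd, multiply by the base once.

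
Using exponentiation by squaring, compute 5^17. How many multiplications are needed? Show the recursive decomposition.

Computing 5^17 by squaring (build up from 5^1; each line after the first costs one multiplication):

5^1 = 5
5^2 = (5^1)^2 = 5^2 = 25
5^4 = (5^2)^2 = 25^2 = 625
5^8 = (5^4)^2 = 625^2 = 390625
5^16 = (5^8)^2 = 390625^2 = 152587890625
5^17 = 5 * 5^16 = 5 * 152587890625 = 762939453125

Result: 762939453125
Multiplications needed: 5 (5 lines after 5^1)

5^17 = 762939453125. Using exponentiation by squaring, this requires 5 multiplications. The key idea: if the exponent is even, square the half-power; if odd, multiply by the base once.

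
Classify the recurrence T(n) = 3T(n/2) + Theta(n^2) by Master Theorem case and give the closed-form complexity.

Master Theorem for T(n) = 3T(n/2) + O(n^2):

a = 3, b = 2, c = 2
log_b(a) = log_2(3) = 1.5850

Case 3: c = 2 > log_2(3) = 1.5850
T(n) = O(n^2) = O(n^2)

For T(n) = 3T(n/2) + O(n^2): log_2(3) = 1.5850. This is Case 3 of the Master Theorem (c > log_b(a), work dominated by root), giving O(n^2).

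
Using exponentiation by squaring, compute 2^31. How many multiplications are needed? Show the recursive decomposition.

Computing 2^31 by squaring (build up from 2^1; each line after the first costs one multiplication):

2^1 = 2
2^2 = (2^1)^2 = 2^2 = 4
2^3 = 2 * 2^2 = 2 * 4 = 8
2^6 = (2^3)^2 = 8^2 = 64
2^7 = 2 * 2^6 = 2 * 64 = 128
2^14 = (2^7)^2 = 128^2 = 16384
2^15 = 2 * 2^14 = 2 * 16384 = 32768
2^30 = (2^15)^2 = 32768^2 = 1073741824
2^31 = 2 * 2^30 = 2 * 1073741824 = 2147483648

Result: 2147483648
Multiplications needed: 8 (8 lines after 2^1)

2^31 = 2147483648. Using exponentiation by squaring, this requires 8 multiplications. The key idea: if the exponent is even, square the half-power; if odd, multiply by the base once.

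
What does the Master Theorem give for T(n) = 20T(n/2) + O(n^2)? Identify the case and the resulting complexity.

Master Theorem for T(n) = 20T(n/2) + O(n^2):

a = 20, b = 2, c = 2
log_b(a) = log_2(20) = 4.3219

Case 1: c = 2 < log_2(20) = 4.3219
T(n) = O(n^(log_2 20))

For T(n) = 20T(n/2) + O(n^2): log_2(20) = 4.3219. This is Case 1 of the Master Theorem (c < log_b(a), work dominated by leaves), giving O(n^(log_2 20)).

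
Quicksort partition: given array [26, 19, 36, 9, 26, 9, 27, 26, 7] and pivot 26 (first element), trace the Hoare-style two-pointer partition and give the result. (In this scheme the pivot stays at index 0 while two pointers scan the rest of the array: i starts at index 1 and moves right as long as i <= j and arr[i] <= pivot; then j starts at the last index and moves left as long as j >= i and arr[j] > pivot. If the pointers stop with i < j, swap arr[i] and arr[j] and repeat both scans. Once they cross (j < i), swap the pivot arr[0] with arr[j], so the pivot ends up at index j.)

Hoare-style two-pointer partition with pivot = 26:

Initial array: [26, 19, 36, 9, 26, 9, 27, 26, 7]

Pointers start at i = 1, j = 8.
i stops at index 2 (arr[2]=36 > 26), j stops at index 8 (arr[8]=7 <= 26): swap arr[2] and arr[8], array becomes [26, 19, 7, 9, 26, 9, 27, 26, 36]
i stops at index 6 (arr[6]=27 > 26), j stops at index 7 (arr[7]=26 <= 26): swap arr[6] and arr[7], array becomes [26, 19, 7, 9, 26, 9, 26, 27, 36]
i ends at 7, j ends at 6: the pointers have crossed (j < i), so scanning stops.

Swap pivot arr[0] with arr[6] to place pivot at position 6: [26, 19, 7, 9, 26, 9, 26, 27, 36]
Pivot position: 6

After partitioning with pivot 26, the array becomes [26, 19, 7, 9, 26, 9, 26, 27, 36]. The pivot is placed at index 6. All elements to the left of the pivot are <= 26, and all elements to the right are > 26.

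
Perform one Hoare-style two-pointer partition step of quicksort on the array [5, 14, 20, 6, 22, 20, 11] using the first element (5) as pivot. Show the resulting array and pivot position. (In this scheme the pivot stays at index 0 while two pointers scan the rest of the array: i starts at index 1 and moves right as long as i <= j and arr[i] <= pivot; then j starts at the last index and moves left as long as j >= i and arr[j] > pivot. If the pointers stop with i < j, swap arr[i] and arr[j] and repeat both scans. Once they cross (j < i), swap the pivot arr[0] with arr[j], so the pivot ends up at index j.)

Hoare-style two-pointer partition with pivot = 5:

Initial array: [5, 14, 20, 6, 22, 20, 11]

Pointers start at i = 1, j = 6.
i ends at 1, j ends at 0: the pointers have crossed (j < i), so scanning stops.

j = 0, so swapping arr[0] with arr[j] leaves the pivot at position 0: [5, 14, 20, 6, 22, 20, 11]
Pivot position: 0

After partitioning with pivot 5, the array becomes [5, 14, 20, 6, 22, 20, 11]. The pivot is placed at index 0. All elements to the left of the pivot are <= 5, and all elements to the right are > 5.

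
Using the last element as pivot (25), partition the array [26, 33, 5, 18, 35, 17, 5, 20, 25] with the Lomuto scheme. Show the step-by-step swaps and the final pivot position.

Lomuto partition with pivot = 25:

Initial array: [26, 33, 5, 18, 35, 17, 5, 20, 25]

arr[0]=26 > 25: no swap
arr[1]=33 > 25: no swap
arr[2]=5 <= 25: swap with position 0, array becomes [5, 33, 26, 18, 35, 17, 5, 20, 25]
arr[3]=18 <= 25: swap with position 1, array becomes [5, 18, 26, 33, 35, 17, 5, 20, 25]
arr[4]=35 > 25: no swap
arr[5]=17 <= 25: swap with position 2, array becomes [5, 18, 17, 33, 35, 26, 5, 20, 25]
arr[6]=5 <= 25: swap with position 3, array becomes [5, 18, 17, 5, 35, 26, 33, 20, 25]
arr[7]=20 <= 25: swap with position 4, array becomes [5, 18, 17, 5, 20, 26, 33, 35, 25]

Place pivot at position 5: [5, 18, 17, 5, 20, 25, 33, 35, 26]
Pivot position: 5

After partitioning with pivot 25, the array becomes [5, 18, 17, 5, 20, 25, 33, 35, 26]. The pivot is placed at index 5. All elements to the left of the pivot are <= 25, and all elements to the right are > 25.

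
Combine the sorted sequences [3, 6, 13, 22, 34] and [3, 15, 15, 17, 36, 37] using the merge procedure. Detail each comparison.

Merging process:

Compare 3 vs 3: take 3 from left. Merged: [3]
Compare 6 vs 3: take 3 from right. Merged: [3, 3]
Compare 6 vs 15: take 6 from left. Merged: [3, 3, 6]
Compare 13 vs 15: take 13 from left. Merged: [3, 3, 6, 13]
Compare 22 vs 15: take 15 from right. Merged: [3, 3, 6, 13, 15]
Compare 22 vs 15: take 15 from right. Merged: [3, 3, 6, 13, 15, 15]
Compare 22 vs 17: take 17 from right. Merged: [3, 3, 6, 13, 15, 15, 17]
Compare 22 vs 36: take 22 from left. Merged: [3, 3, 6, 13, 15, 15, 17, 22]
Compare 34 vs 36: take 34 from left. Merged: [3, 3, 6, 13, 15, 15, 17, 22, 34]
Append remaining from right: [36, 37]. Merged: [3, 3, 6, 13, 15, 15, 17, 22, 34, 36, 37]

Final merged array: [3, 3, 6, 13, 15, 15, 17, 22, 34, 36, 37]
Total comparisons: 9

The merged array is [3, 3, 6, 13, 15, 15, 17, 22, 34, 36, 37], requiring 9 comparisons. The merge step runs in O(n) time where n is the total number of elements.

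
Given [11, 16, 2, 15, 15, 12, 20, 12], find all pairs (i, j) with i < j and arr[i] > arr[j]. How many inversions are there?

Finding inversions in [11, 16, 2, 15, 15, 12, 20, 12]:

(0, 2): arr[0]=11 > arr[2]=2
(1, 2): arr[1]=16 > arr[2]=2
(1, 3): arr[1]=16 > arr[3]=15
(1, 4): arr[1]=16 > arr[4]=15
(1, 5): arr[1]=16 > arr[5]=12
(1, 7): arr[1]=16 > arr[7]=12
(3, 5): arr[3]=15 > arr[5]=12
(3, 7): arr[3]=15 > arr[7]=12
(4, 5): arr[4]=15 > arr[5]=12
(4, 7): arr[4]=15 > arr[7]=12
(6, 7): arr[6]=20 > arr[7]=12

Total inversions: 11

The array has 11 inversion(s): (0,2), (1,2), (1,3), (1,4), (1,5), (1,7), (3,5), (3,7), (4,5), (4,7), (6,7). Each pair (i,j) satisfies i < j and arr[i] > arr[j].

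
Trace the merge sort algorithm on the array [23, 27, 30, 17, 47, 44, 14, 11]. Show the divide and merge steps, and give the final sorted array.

Merge sort trace:

Split: [23, 27, 30, 17, 47, 44, 14, 11] -> [23, 27, 30, 17] and [47, 44, 14, 11]
  Split: [23, 27, 30, 17] -> [23, 27] and [30, 17]
    Split: [23, 27] -> [23] and [27]
    Merge: [23] + [27] -> [23, 27]
    Split: [30, 17] -> [30] and [17]
    Merge: [30] + [17] -> [17, 30]
  Merge: [23, 27] + [17, 30] -> [17, 23, 27, 30]
  Split: [47, 44, 14, 11] -> [47, 44] and [14, 11]
    Split: [47, 44] -> [47] and [44]
    Merge: [47] + [44] -> [44, 47]
    Split: [14, 11] -> [14] and [11]
    Merge: [14] + [11] -> [11, 14]
  Merge: [44, 47] + [11, 14] -> [11, 14, 44, 47]
Merge: [17, 23, 27, 30] + [11, 14, 44, 47] -> [11, 14, 17, 23, 27, 30, 44, 47]

Final sorted array: [11, 14, 17, 23, 27, 30, 44, 47]

The merge sort proceeds by recursively splitting the array and merging sorted halves.
After all merges, the sorted array is [11, 14, 17, 23, 27, 30, 44, 47].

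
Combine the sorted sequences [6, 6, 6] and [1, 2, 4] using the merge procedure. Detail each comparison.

Merging process:

Compare 6 vs 1: take 1 from right. Merged: [1]
Compare 6 vs 2: take 2 from right. Merged: [1, 2]
Compare 6 vs 4: take 4 from right. Merged: [1, 2, 4]
Append remaining from left: [6, 6, 6]. Merged: [1, 2, 4, 6, 6, 6]

Final merged array: [1, 2, 4, 6, 6, 6]
Total comparisons: 3

The merged array is [1, 2, 4, 6, 6, 6], requiring 3 comparisons. The merge step runs in O(n) time where n is the total number of elements.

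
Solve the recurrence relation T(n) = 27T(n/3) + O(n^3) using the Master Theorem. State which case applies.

Master Theorem for T(n) = 27T(n/3) + O(n^3):

a = 27, b = 3, c = 3
log_b(a) = log_3(27) = 3.0000

Case 2: c = 3 = log_3(27) = 3.0000
T(n) = O(n^3 log n) = O(n^3 log n)

For T(n) = 27T(n/3) + O(n^3): log_3(27) = 3.0000. This is Case 2 of the Master Theorem (c = log_b(a), equal work at all levels), giving O(n^3 log n).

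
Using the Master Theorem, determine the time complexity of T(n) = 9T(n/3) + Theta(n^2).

Master Theorem for T(n) = 9T(n/3) + O(n^2):

a = 9, b = 3, c = 2
log_b(a) = log_3(9) = 2.0000

Case 2: c = 2 = log_3(9) = 2.0000
T(n) = O(n^2 log n) = O(n^2 log n)

For T(n) = 9T(n/3) + O(n^2): log_3(9) = 2.0000. This is Case 2 of the Master Theorem (c = log_b(a), equal work at all levels), giving O(n^2 log n).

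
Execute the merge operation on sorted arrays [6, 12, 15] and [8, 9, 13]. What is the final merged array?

Merging process:

Compare 6 vs 8: take 6 from left. Merged: [6]
Compare 12 vs 8: take 8 from right. Merged: [6, 8]
Compare 12 vs 9: take 9 from right. Merged: [6, 8, 9]
Compare 12 vs 13: take 12 from left. Merged: [6, 8, 9, 12]
Compare 15 vs 13: take 13 from right. Merged: [6, 8, 9, 12, 13]
Append remaining from left: [15]. Merged: [6, 8, 9, 12, 13, 15]

Final merged array: [6, 8, 9, 12, 13, 15]
Total comparisons: 5

The merged array is [6, 8, 9, 12, 13, 15], requiring 5 comparisons. The merge step runs in O(n) time where n is the total number of elements.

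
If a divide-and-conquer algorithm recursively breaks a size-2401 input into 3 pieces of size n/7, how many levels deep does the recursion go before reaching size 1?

For divide and conquer with division factor 7:

Problem sizes at each level:
Level 0: 2401
Level 1: 343
Level 2: 49
Level 3: 7
Level 4: 1

The root is level 0 and the size-1 base case is level 4 (the tree spans levels 0 through 4, i.e. 5 levels counting the root), so the depth is the number of divisions: log_7(2401) = 4

The recursion tree depth is log_7(2401) = 4. At each level, the problem size is divided by 7, so it takes 4 divisions to reduce to a base case of size 1. The algorithm makes 3 recursive calls at each level.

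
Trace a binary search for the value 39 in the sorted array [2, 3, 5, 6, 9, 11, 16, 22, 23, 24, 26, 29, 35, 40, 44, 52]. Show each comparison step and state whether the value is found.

Binary search for 39 in [2, 3, 5, 6, 9, 11, 16, 22, 23, 24, 26, 29, 35, 40, 44, 52]:

lo=0, hi=15, mid=7, arr[mid]=22 -> 22 < 39, search right half
lo=8, hi=15, mid=11, arr[mid]=29 -> 29 < 39, search right half
lo=12, hi=15, mid=13, arr[mid]=40 -> 40 > 39, search left half
lo=12, hi=12, mid=12, arr[mid]=35 -> 35 < 39, search right half
lo=13 > hi=12, target 39 not found

Binary search determines that 39 is not in the array after 4 comparisons. The search space was exhausted without finding the target.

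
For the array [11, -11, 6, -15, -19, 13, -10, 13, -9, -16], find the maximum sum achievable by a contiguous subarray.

Using Kadane's algorithm on [11, -11, 6, -15, -19, 13, -10, 13, -9, -16]:

Scanning through the array:
Position 1 (value -11): max_ending_here = 0, max_so_far = 11
Position 2 (value 6): max_ending_here = 6, max_so_far = 11
Position 3 (value -15): max_ending_here = -9, max_so_far = 11
Position 4 (value -19): max_ending_here = -19, max_so_far = 11
Position 5 (value 13): max_ending_here = 13, max_so_far = 13
Position 6 (value -10): max_ending_here = 3, max_so_far = 13
Position 7 (value 13): max_ending_here = 16, max_so_far = 16
Position 8 (value -9): max_ending_here = 7, max_so_far = 16
Position 9 (value -16): max_ending_here = -9, max_so_far = 16

Maximum subarray: [13, -10, 13]
Maximum sum: 16

The maximum subarray is [13, -10, 13] with sum 16. This subarray runs from index 5 to index 7.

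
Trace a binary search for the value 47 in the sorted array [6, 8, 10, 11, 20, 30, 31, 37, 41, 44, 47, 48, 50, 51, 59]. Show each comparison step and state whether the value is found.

Binary search for 47 in [6, 8, 10, 11, 20, 30, 31, 37, 41, 44, 47, 48, 50, 51, 59]:

lo=0, hi=14, mid=7, arr[mid]=37 -> 37 < 47, search right half
lo=8, hi=14, mid=11, arr[mid]=48 -> 48 > 47, search left half
lo=8, hi=10, mid=9, arr[mid]=44 -> 44 < 47, search right half
lo=10, hi=10, mid=10, arr[mid]=47 -> Found target at index 10!

Binary search finds 47 at index 10 after 4 comparisons. The search repeatedly halves the search space by comparing with the middle element.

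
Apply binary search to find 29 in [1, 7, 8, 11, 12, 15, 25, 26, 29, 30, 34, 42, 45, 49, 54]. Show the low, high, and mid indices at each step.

Binary search for 29 in [1, 7, 8, 11, 12, 15, 25, 26, 29, 30, 34, 42, 45, 49, 54]:

lo=0, hi=14, mid=7, arr[mid]=26 -> 26 < 29, search right half
lo=8, hi=14, mid=11, arr[mid]=42 -> 42 > 29, search left half
lo=8, hi=10, mid=9, arr[mid]=30 -> 30 > 29, search left half
lo=8, hi=8, mid=8, arr[mid]=29 -> Found target at index 8!

Binary search finds 29 at index 8 after 4 comparisons. The search repeatedly halves the search space by comparing with the middle element.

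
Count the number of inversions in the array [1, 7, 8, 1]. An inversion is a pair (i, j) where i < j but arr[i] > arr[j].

Finding inversions in [1, 7, 8, 1]:

(1, 3): arr[1]=7 > arr[3]=1
(2, 3): arr[2]=8 > arr[3]=1

Total inversions: 2

The array has 2 inversion(s): (1,3), (2,3). Each pair (i,j) satisfies i < j and arr[i] > arr[j].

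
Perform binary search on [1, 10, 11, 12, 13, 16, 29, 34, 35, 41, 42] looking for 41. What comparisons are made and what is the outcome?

Binary search for 41 in [1, 10, 11, 12, 13, 16, 29, 34, 35, 41, 42]:

lo=0, hi=10, mid=5, arr[mid]=16 -> 16 < 41, search right half
lo=6, hi=10, mid=8, arr[mid]=35 -> 35 < 41, search right half
lo=9, hi=10, mid=9, arr[mid]=41 -> Found target at index 9!

Binary search finds 41 at index 9 after 3 comparisons. The search repeatedly halves the search space by comparing with the middle element.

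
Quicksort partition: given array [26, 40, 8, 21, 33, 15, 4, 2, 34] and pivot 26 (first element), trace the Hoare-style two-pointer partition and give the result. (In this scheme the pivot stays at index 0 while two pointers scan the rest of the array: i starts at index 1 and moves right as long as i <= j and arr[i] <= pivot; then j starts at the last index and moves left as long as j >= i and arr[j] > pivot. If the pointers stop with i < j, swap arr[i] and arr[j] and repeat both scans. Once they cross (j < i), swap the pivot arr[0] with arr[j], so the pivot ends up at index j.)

Hoare-style two-pointer partition with pivot = 26:

Initial array: [26, 40, 8, 21, 33, 15, 4, 2, 34]

Pointers start at i = 1, j = 8.
i stops at index 1 (arr[1]=40 > 26), j stops at index 7 (arr[7]=2 <= 26): swap arr[1] and arr[7], array becomes [26, 2, 8, 21, 33, 15, 4, 40, 34]
i stops at index 4 (arr[4]=33 > 26), j stops at index 6 (arr[6]=4 <= 26): swap arr[4] and arr[6], array becomes [26, 2, 8, 21, 4, 15, 33, 40, 34]
i ends at 6, j ends at 5: the pointers have crossed (j < i), so scanning stops.

Swap pivot arr[0] with arr[5] to place pivot at position 5: [15, 2, 8, 21, 4, 26, 33, 40, 34]
Pivot position: 5

After partitioning with pivot 26, the array becomes [15, 2, 8, 21, 4, 26, 33, 40, 34]. The pivot is placed at index 5. All elements to the left of the pivot are <= 26, and all elements to the right are > 26.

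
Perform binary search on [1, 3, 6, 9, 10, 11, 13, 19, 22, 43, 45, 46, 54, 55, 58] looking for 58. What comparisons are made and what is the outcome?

Binary search for 58 in [1, 3, 6, 9, 10, 11, 13, 19, 22, 43, 45, 46, 54, 55, 58]:

lo=0, hi=14, mid=7, arr[mid]=19 -> 19 < 58, search right half
lo=8, hi=14, mid=11, arr[mid]=46 -> 46 < 58, search right half
lo=12, hi=14, mid=13, arr[mid]=55 -> 55 < 58, search right half
lo=14, hi=14, mid=14, arr[mid]=58 -> Found target at index 14!

Binary search finds 58 at index 14 after 4 comparisons. The search repeatedly halves the search space by comparing with the middle element.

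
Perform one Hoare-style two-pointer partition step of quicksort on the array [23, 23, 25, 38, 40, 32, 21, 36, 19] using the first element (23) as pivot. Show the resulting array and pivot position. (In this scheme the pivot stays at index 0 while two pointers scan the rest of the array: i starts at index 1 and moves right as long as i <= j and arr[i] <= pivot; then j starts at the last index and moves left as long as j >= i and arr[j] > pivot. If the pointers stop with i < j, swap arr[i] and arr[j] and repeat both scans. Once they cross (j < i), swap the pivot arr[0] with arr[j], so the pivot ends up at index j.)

Hoare-style two-pointer partition with pivot = 23:

Initial array: [23, 23, 25, 38, 40, 32, 21, 36, 19]

Pointers start at i = 1, j = 8.
i stops at index 2 (arr[2]=25 > 23), j stops at index 8 (arr[8]=19 <= 23): swap arr[2] and arr[8], array becomes [23, 23, 19, 38, 40, 32, 21, 36, 25]
i stops at index 3 (arr[3]=38 > 23), j stops at index 6 (arr[6]=21 <= 23): swap arr[3] and arr[6], array becomes [23, 23, 19, 21, 40, 32, 38, 36, 25]
i ends at 4, j ends at 3: the pointers have crossed (j < i), so scanning stops.

Swap pivot arr[0] with arr[3] to place pivot at position 3: [21, 23, 19, 23, 40, 32, 38, 36, 25]
Pivot position: 3

After partitioning with pivot 23, the array becomes [21, 23, 19, 23, 40, 32, 38, 36, 25]. The pivot is placed at index 3. All elements to the left of the pivot are <= 23, and all elements to the right are > 23.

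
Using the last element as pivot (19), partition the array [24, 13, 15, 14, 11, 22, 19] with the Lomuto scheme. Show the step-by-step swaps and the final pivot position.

Lomuto partition with pivot = 19:

Initial array: [24, 13, 15, 14, 11, 22, 19]

arr[0]=24 > 19: no swap
arr[1]=13 <= 19: swap with position 0, array becomes [13, 24, 15, 14, 11, 22, 19]
arr[2]=15 <= 19: swap with position 1, array becomes [13, 15, 24, 14, 11, 22, 19]
arr[3]=14 <= 19: swap with position 2, array becomes [13, 15, 14, 24, 11, 22, 19]
arr[4]=11 <= 19: swap with position 3, array becomes [13, 15, 14, 11, 24, 22, 19]
arr[5]=22 > 19: no swap

Place pivot at position 4: [13, 15, 14, 11, 19, 22, 24]
Pivot position: 4

After partitioning with pivot 19, the array becomes [13, 15, 14, 11, 19, 22, 24]. The pivot is placed at index 4. All elements to the left of the pivot are <= 19, and all elements to the right are > 19.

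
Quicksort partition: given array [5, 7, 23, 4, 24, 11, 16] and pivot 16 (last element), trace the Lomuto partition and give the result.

Lomuto partition with pivot = 16:

Initial array: [5, 7, 23, 4, 24, 11, 16]

arr[0]=5 <= 16: swap with position 0, array becomes [5, 7, 23, 4, 24, 11, 16]
arr[1]=7 <= 16: swap with position 1, array becomes [5, 7, 23, 4, 24, 11, 16]
arr[2]=23 > 16: no swap
arr[3]=4 <= 16: swap with position 2, array becomes [5, 7, 4, 23, 24, 11, 16]
arr[4]=24 > 16: no swap
arr[5]=11 <= 16: swap with position 3, array becomes [5, 7, 4, 11, 24, 23, 16]

Place pivot at position 4: [5, 7, 4, 11, 16, 23, 24]
Pivot position: 4

After partitioning with pivot 16, the array becomes [5, 7, 4, 11, 16, 23, 24]. The pivot is placed at index 4. All elements to the left of the pivot are <= 16, and all elements to the right are > 16.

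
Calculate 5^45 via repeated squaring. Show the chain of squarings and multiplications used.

Computing 5^45 by squaring (build up from 5^1; each line after the first costs one multiplication):

5^1 = 5
5^2 = (5^1)^2 = 5^2 = 25
5^4 = (5^2)^2 = 25^2 = 625
5^5 = 5 * 5^4 = 5 * 625 = 3125
5^10 = (5^5)^2 = 3125^2 = 9765625
5^11 = 5 * 5^10 = 5 * 9765625 = 48828125
5^22 = (5^11)^2 = 48828125^2 = 2384185791015625
5^44 = (5^22)^2 = 2384185791015625^2 = 5684341886080801486968994140625
5^45 = 5 * 5^44 = 5 * 5684341886080801486968994140625 = 28421709430404007434844970703125

Result: 28421709430404007434844970703125
Multiplications needed: 8 (8 lines after 5^1)

5^45 = 28421709430404007434844970703125. Using exponentiation by squaring, this requires 8 multiplications. The key idea: if the exponent is even, square the half-power; if odd, multiply by the base once.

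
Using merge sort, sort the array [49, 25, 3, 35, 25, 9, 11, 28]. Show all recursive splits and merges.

Merge sort trace:

Split: [49, 25, 3, 35, 25, 9, 11, 28] -> [49, 25, 3, 35] and [25, 9, 11, 28]
  Split: [49, 25, 3, 35] -> [49, 25] and [3, 35]
    Split: [49, 25] -> [49] and [25]
    Merge: [49] + [25] -> [25, 49]
    Split: [3, 35] -> [3] and [35]
    Merge: [3] + [35] -> [3, 35]
  Merge: [25, 49] + [3, 35] -> [3, 25, 35, 49]
  Split: [25, 9, 11, 28] -> [25, 9] and [11, 28]
    Split: [25, 9] -> [25] and [9]
    Merge: [25] + [9] -> [9, 25]
    Split: [11, 28] -> [11] and [28]
    Merge: [11] + [28] -> [11, 28]
  Merge: [9, 25] + [11, 28] -> [9, 11, 25, 28]
Merge: [3, 25, 35, 49] + [9, 11, 25, 28] -> [3, 9, 11, 25, 25, 28, 35, 49]

Final sorted array: [3, 9, 11, 25, 25, 28, 35, 49]

The merge sort proceeds by recursively splitting the array and merging sorted halves.
After all merges, the sorted array is [3, 9, 11, 25, 25, 28, 35, 49].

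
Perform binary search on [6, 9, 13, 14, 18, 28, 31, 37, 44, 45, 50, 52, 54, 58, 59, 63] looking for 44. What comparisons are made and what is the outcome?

Binary search for 44 in [6, 9, 13, 14, 18, 28, 31, 37, 44, 45, 50, 52, 54, 58, 59, 63]:

lo=0, hi=15, mid=7, arr[mid]=37 -> 37 < 44, search right half
lo=8, hi=15, mid=11, arr[mid]=52 -> 52 > 44, search left half
lo=8, hi=10, mid=9, arr[mid]=45 -> 45 > 44, search left half
lo=8, hi=8, mid=8, arr[mid]=44 -> Found target at index 8!

Binary search finds 44 at index 8 after 4 comparisons. The search repeatedly halves the search space by comparing with the middle element.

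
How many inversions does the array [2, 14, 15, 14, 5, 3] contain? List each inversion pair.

Finding inversions in [2, 14, 15, 14, 5, 3]:

(1, 4): arr[1]=14 > arr[4]=5
(1, 5): arr[1]=14 > arr[5]=3
(2, 3): arr[2]=15 > arr[3]=14
(2, 4): arr[2]=15 > arr[4]=5
(2, 5): arr[2]=15 > arr[5]=3
(3, 4): arr[3]=14 > arr[4]=5
(3, 5): arr[3]=14 > arr[5]=3
(4, 5): arr[4]=5 > arr[5]=3

Total inversions: 8

The array has 8 inversion(s): (1,4), (1,5), (2,3), (2,4), (2,5), (3,4), (3,5), (4,5). Each pair (i,j) satisfies i < j and arr[i] > arr[j].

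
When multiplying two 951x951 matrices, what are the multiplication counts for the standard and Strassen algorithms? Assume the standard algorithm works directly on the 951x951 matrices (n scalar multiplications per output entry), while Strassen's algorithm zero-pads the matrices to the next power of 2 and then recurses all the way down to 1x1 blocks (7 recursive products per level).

Matrix multiplication for 951x951 matrices:

Strassen's algorithm requires power-of-2 dimensions. Pad 951x951 to 1024x1024 (next power of 2).

Standard algorithm: 951^3 = 860085351 multiplications
Strassen's algorithm: 7^(log2(1024)) = 7^10 = 282475249 multiplications
Savings: 860085351 - 282475249 = 577610102 multiplications

Standard: 860085351 multiplications (951^3). Strassen: 282475249 multiplications (7^10, after padding to 1024x1024). Strassen reduces 8 recursive multiplications to 7 at each level.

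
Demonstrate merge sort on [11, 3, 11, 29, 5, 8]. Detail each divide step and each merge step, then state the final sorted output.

Merge sort trace:

Split: [11, 3, 11, 29, 5, 8] -> [11, 3, 11] and [29, 5, 8]
  Split: [11, 3, 11] -> [11] and [3, 11]
    Split: [3, 11] -> [3] and [11]
    Merge: [3] + [11] -> [3, 11]
  Merge: [11] + [3, 11] -> [3, 11, 11]
  Split: [29, 5, 8] -> [29] and [5, 8]
    Split: [5, 8] -> [5] and [8]
    Merge: [5] + [8] -> [5, 8]
  Merge: [29] + [5, 8] -> [5, 8, 29]
Merge: [3, 11, 11] + [5, 8, 29] -> [3, 5, 8, 11, 11, 29]

Final sorted array: [3, 5, 8, 11, 11, 29]

The merge sort proceeds by recursively splitting the array and merging sorted halves.
After all merges, the sorted array is [3, 5, 8, 11, 11, 29].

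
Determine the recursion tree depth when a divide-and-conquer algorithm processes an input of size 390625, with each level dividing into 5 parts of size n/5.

For divide and conquer with division factor 5:

Problem sizes at each level:
Level 0: 390625
Level 1: 78125
Level 2: 15625
Level 3: 3125
Level 4: 625
Level 5: 125
Level 6: 25
Level 7: 5
Level 8: 1

The root is level 0 and the size-1 base case is level 8 (the tree spans levels 0 through 8, i.e. 9 levels counting the root), so the depth is the number of divisions: log_5(390625) = 8

The recursion tree depth is log_5(390625) = 8. At each level, the problem size is divided by 5, so it takes 8 divisions to reduce to a base case of size 1. The algorithm makes 5 recursive calls at each level.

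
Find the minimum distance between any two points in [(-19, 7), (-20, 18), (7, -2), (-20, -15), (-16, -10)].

Computing all pairwise distances among 5 points:

d((-19, 7), (-20, 18)) = 11.0454
d((-19, 7), (7, -2)) = 27.5136
d((-19, 7), (-20, -15)) = 22.0227
d((-19, 7), (-16, -10)) = 17.2627
d((-20, 18), (7, -2)) = 33.6006
d((-20, 18), (-20, -15)) = 33.0
d((-20, 18), (-16, -10)) = 28.2843
d((7, -2), (-20, -15)) = 29.9666
d((7, -2), (-16, -10)) = 24.3516
d((-20, -15), (-16, -10)) = 6.4031 <-- minimum

Closest pair: (-20, -15) and (-16, -10) with distance 6.4031

The closest pair is (-20, -15) and (-16, -10) with Euclidean distance 6.4031. For 5 points, brute-force pairwise comparison is shown above. For large n, the divide-and-conquer algorithm (sort by x, recurse on halves, check the dividing strip) achieves O(n log n).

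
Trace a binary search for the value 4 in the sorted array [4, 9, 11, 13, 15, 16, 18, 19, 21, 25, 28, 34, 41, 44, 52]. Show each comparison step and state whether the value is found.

Binary search for 4 in [4, 9, 11, 13, 15, 16, 18, 19, 21, 25, 28, 34, 41, 44, 52]:

lo=0, hi=14, mid=7, arr[mid]=19 -> 19 > 4, search left half
lo=0, hi=6, mid=3, arr[mid]=13 -> 13 > 4, search left half
lo=0, hi=2, mid=1, arr[mid]=9 -> 9 > 4, search left half
lo=0, hi=0, mid=0, arr[mid]=4 -> Found target at index 0!

Binary search finds 4 at index 0 after 4 comparisons. The search repeatedly halves the search space by comparing with the middle element.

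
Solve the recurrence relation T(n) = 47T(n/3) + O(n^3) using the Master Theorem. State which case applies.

Master Theorem for T(n) = 47T(n/3) + O(n^3):

a = 47, b = 3, c = 3
log_b(a) = log_3(47) = 3.5046

Case 1: c = 3 < log_3(47) = 3.5046
T(n) = O(n^(log_3 47))

For T(n) = 47T(n/3) + O(n^3): log_3(47) = 3.5046. This is Case 1 of the Master Theorem (c < log_b(a), work dominated by leaves), giving O(n^(log_3 47)).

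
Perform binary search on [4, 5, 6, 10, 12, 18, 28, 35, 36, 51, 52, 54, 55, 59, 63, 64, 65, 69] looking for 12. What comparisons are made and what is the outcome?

Binary search for 12 in [4, 5, 6, 10, 12, 18, 28, 35, 36, 51, 52, 54, 55, 59, 63, 64, 65, 69]:

lo=0, hi=17, mid=8, arr[mid]=36 -> 36 > 12, search left half
lo=0, hi=7, mid=3, arr[mid]=10 -> 10 < 12, search right half
lo=4, hi=7, mid=5, arr[mid]=18 -> 18 > 12, search left half
lo=4, hi=4, mid=4, arr[mid]=12 -> Found target at index 4!

Binary search finds 12 at index 4 after 4 comparisons. The search repeatedly halves the search space by comparing with the middle element.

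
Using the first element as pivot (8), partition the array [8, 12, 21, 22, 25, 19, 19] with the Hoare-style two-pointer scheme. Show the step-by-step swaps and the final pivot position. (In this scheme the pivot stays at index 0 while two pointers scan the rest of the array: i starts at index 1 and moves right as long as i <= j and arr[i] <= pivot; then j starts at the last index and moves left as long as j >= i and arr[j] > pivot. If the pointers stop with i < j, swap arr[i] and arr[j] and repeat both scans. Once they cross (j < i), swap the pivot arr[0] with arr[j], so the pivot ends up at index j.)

Hoare-style two-pointer partition with pivot = 8:

Initial array: [8, 12, 21, 22, 25, 19, 19]

Pointers start at i = 1, j = 6.
i ends at 1, j ends at 0: the pointers have crossed (j < i), so scanning stops.

j = 0, so swapping arr[0] with arr[j] leaves the pivot at position 0: [8, 12, 21, 22, 25, 19, 19]
Pivot position: 0

After partitioning with pivot 8, the array becomes [8, 12, 21, 22, 25, 19, 19]. The pivot is placed at index 0. All elements to the left of the pivot are <= 8, and all elements to the right are > 8.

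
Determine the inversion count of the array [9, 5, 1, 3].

Finding inversions in [9, 5, 1, 3]:

(0, 1): arr[0]=9 > arr[1]=5
(0, 2): arr[0]=9 > arr[2]=1
(0, 3): arr[0]=9 > arr[3]=3
(1, 2): arr[1]=5 > arr[2]=1
(1, 3): arr[1]=5 > arr[3]=3

Total inversions: 5

The array has 5 inversion(s): (0,1), (0,2), (0,3), (1,2), (1,3). Each pair (i,j) satisfies i < j and arr[i] > arr[j].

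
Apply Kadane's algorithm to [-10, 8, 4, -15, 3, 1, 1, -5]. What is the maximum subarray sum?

Using Kadane's algorithm on [-10, 8, 4, -15, 3, 1, 1, -5]:

Scanning through the array:
Position 1 (value 8): max_ending_here = 8, max_so_far = 8
Position 2 (value 4): max_ending_here = 12, max_so_far = 12
Position 3 (value -15): max_ending_here = -3, max_so_far = 12
Position 4 (value 3): max_ending_here = 3, max_so_far = 12
Position 5 (value 1): max_ending_here = 4, max_so_far = 12
Position 6 (value 1): max_ending_here = 5, max_so_far = 12
Position 7 (value -5): max_ending_here = 0, max_so_far = 12

Maximum subarray: [8, 4]
Maximum sum: 12

The maximum subarray is [8, 4] with sum 12. This subarray runs from index 1 to index 2.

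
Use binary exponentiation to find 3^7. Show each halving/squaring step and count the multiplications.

Computing 3^7 by squaring (build up from 3^1; each line after the first costs one multiplication):

3^1 = 3
3^2 = (3^1)^2 = 3^2 = 9
3^3 = 3 * 3^2 = 3 * 9 = 27
3^6 = (3^3)^2 = 27^2 = 729
3^7 = 3 * 3^6 = 3 * 729 = 2187

Result: 2187
Multiplications needed: 4 (4 lines after 3^1)

3^7 = 2187. Using exponentiation by squaring, this requires 4 multiplications. The key idea: if the exponent is even, square the half-power; if odd, multiply by the base once.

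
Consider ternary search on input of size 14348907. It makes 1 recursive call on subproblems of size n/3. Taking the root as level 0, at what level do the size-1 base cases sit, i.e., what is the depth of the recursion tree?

For divide and conquer with division factor 3:

Problem sizes at each level:
Level 0: 14348907
Level 1: 4782969
Level 2: 1594323
Level 3: 531441
Level 4: 177147
Level 5: 59049
Level 6: 19683
Level 7: 6561
Level 8: 2187
Level 9: 729
Level 10: 243
Level 11: 81
Level 12: 27
Level 13: 9
Level 14: 3
Level 15: 1

The root is level 0 and the size-1 base case is level 15 (the tree spans levels 0 through 15, i.e. 16 levels counting the root), so the depth is the number of divisions: log_3(14348907) = 15

The recursion tree depth is log_3(14348907) = 15. At each level, the problem size is divided by 3, so it takes 15 divisions to reduce to a base case of size 1. The algorithm makes 1 recursive call at each level.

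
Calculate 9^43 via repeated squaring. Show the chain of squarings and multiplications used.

Computing 9^43 by squaring (build up from 9^1; each line after the first costs one multiplication):

9^1 = 9
9^2 = (9^1)^2 = 9^2 = 81
9^4 = (9^2)^2 = 81^2 = 6561
9^5 = 9 * 9^4 = 9 * 6561 = 59049
9^10 = (9^5)^2 = 59049^2 = 3486784401
9^20 = (9^10)^2 = 3486784401^2 = 12157665459056928801
9^21 = 9 * 9^20 = 9 * 12157665459056928801 = 109418989131512359209
9^42 = (9^21)^2 = 109418989131512359209^2 = 11972515182562019788602740026717047105681
9^43 = 9 * 9^42 = 9 * 11972515182562019788602740026717047105681 = 107752636643058178097424660240453423951129

Result: 107752636643058178097424660240453423951129
Multiplications needed: 8 (8 lines after 9^1)

9^43 = 107752636643058178097424660240453423951129. Using exponentiation by squaring, this requires 8 multiplications. The key idea: if the exponent is even, square the half-power; if odd, multiply by the base once.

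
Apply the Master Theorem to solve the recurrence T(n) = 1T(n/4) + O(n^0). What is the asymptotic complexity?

Master Theorem for T(n) = 1T(n/4) + O(n^0):

a = 1, b = 4, c = 0
log_b(a) = log_4(1) = 0.0000

Case 2: c = 0 = log_4(1) = 0.0000
T(n) = O(n^0 log n) = O(log n)

For T(n) = 1T(n/4) + O(n^0): log_4(1) = 0.0000. This is Case 2 of the Master Theorem (c = log_b(a), equal work at all levels), giving O(log n).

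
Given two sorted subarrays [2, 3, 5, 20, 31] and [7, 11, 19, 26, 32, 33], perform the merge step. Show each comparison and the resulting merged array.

Merging process:

Compare 2 vs 7: take 2 from left. Merged: [2]
Compare 3 vs 7: take 3 from left. Merged: [2, 3]
Compare 5 vs 7: take 5 from left. Merged: [2, 3, 5]
Compare 20 vs 7: take 7 from right. Merged: [2, 3, 5, 7]
Compare 20 vs 11: take 11 from right. Merged: [2, 3, 5, 7, 11]
Compare 20 vs 19: take 19 from right. Merged: [2, 3, 5, 7, 11, 19]
Compare 20 vs 26: take 20 from left. Merged: [2, 3, 5, 7, 11, 19, 20]
Compare 31 vs 26: take 26 from right. Merged: [2, 3, 5, 7, 11, 19, 20, 26]
Compare 31 vs 32: take 31 from left. Merged: [2, 3, 5, 7, 11, 19, 20, 26, 31]
Append remaining from right: [32, 33]. Merged: [2, 3, 5, 7, 11, 19, 20, 26, 31, 32, 33]

Final merged array: [2, 3, 5, 7, 11, 19, 20, 26, 31, 32, 33]
Total comparisons: 9

The merged array is [2, 3, 5, 7, 11, 19, 20, 26, 31, 32, 33], requiring 9 comparisons. The merge step runs in O(n) time where n is the total number of elements.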